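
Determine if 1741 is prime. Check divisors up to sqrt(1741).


Check divisors up to sqrt(1741) = 41.7253
No divisors found.
1741 is prime.

Yes, 1741 is prime


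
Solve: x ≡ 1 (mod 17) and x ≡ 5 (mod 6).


M = 17*6 = 102
M1 = M/17 = 6, M2 = M/6 = 17
M1^(-1) mod 17 = 3, M2^(-1) mod 6 = 5
x = 1*6*3 + 5*17*5 = 443
443 mod 102 = 35
Check: 35 mod 17 = 1 ✓, 35 mod 6 = 5 ✓

x ≡ 35 (mod 102)


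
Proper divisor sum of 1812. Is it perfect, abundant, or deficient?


Proper divisors: 1, 2, 3, 4, 6, 12, 151, 302, 453, 604, 906
Sum = 1 + 2 + 3 + 4 + 6 + 12 + 151 + 302 + 453 + 604 + 906 = 2444
2444 > 1812 → abundant

s(1812) = 2444 (abundant)


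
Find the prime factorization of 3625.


3625 / 5 = 725
725 / 5 = 145
145 / 5 = 29
29 / 29 = 1
3625 = 5^3 × 29


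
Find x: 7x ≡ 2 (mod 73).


GCD(7, 73) = 1, unique solution
a^(-1) mod 73 = 21
x = 21 * 2 mod 73 = 42

x ≡ 42 (mod 73)


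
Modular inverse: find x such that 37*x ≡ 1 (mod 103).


Use the extended Euclidean algorithm on (103, 37); each row r = 103*s + 37*t:
r=103, s=1, t=0
r=37, s=0, t=1
q=2: r=29, s=1, t=-2   [103*(1) + 37*(-2) = 29]
q=1: r=8, s=-1, t=3   [103*(-1) + 37*(3) = 8]
q=3: r=5, s=4, t=-11   [103*(4) + 37*(-11) = 5]
q=1: r=3, s=-5, t=14   [103*(-5) + 37*(14) = 3]
q=1: r=2, s=9, t=-25   [103*(9) + 37*(-25) = 2]
q=1: r=1, s=-14, t=39   [103*(-14) + 37*(39) = 1]
q=2: r=0, s=37, t=-103   [103*(37) + 37*(-103) = 0]
GCD = 1 with t = 39, so 37*(39) ≡ 1 (mod 103)
Inverse = 39 mod 103 = 39
Check: 37 * 39 = 1443 ≡ 1 (mod 103)

37^(-1) ≡ 39 (mod 103)


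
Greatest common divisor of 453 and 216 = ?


453 = 2 * 216 + 21
216 = 10 * 21 + 6
21 = 3 * 6 + 3
6 = 2 * 3 + 0
GCD = 3


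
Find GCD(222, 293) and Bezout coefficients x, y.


Tabular extended Euclidean (each row: r = 222*s + 293*t):
r=222, s=1, t=0
r=293, s=0, t=1
q=0: r=222, s=1, t=0   [222*(1) + 293*(0) = 222]
q=1: r=71, s=-1, t=1   [222*(-1) + 293*(1) = 71]
q=3: r=9, s=4, t=-3   [222*(4) + 293*(-3) = 9]
q=7: r=8, s=-29, t=22   [222*(-29) + 293*(22) = 8]
q=1: r=1, s=33, t=-25   [222*(33) + 293*(-25) = 1]
q=8: r=0, s=-293, t=222   [222*(-293) + 293*(222) = 0]
GCD = 1; from the row with r=1: x=33, y=-25
Check: 222*(33) + 293*(-25) = 7326 - 7325 = 1

GCD = 1, x = 33, y = -25


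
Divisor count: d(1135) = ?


1135 = 5^1 × 227^1
d(1135) = (1+1) × (1+1) = 4

4 divisors


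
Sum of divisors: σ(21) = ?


Divisors of 21: 1, 3, 7, 21
Sum = 1 + 3 + 7 + 21 = 32

σ(21) = 32


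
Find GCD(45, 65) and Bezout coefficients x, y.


Tabular extended Euclidean (each row: r = 45*s + 65*t):
r=45, s=1, t=0
r=65, s=0, t=1
q=0: r=45, s=1, t=0   [45*(1) + 65*(0) = 45]
q=1: r=20, s=-1, t=1   [45*(-1) + 65*(1) = 20]
q=2: r=5, s=3, t=-2   [45*(3) + 65*(-2) = 5]
q=4: r=0, s=-13, t=9   [45*(-13) + 65*(9) = 0]
GCD = 5; from the row with r=5: x=3, y=-2
Check: 45*(3) + 65*(-2) = 135 - 130 = 5

GCD = 5, x = 3, y = -2


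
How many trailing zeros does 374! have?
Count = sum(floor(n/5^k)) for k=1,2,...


floor(374/5) = 74
floor(374/25) = 14
floor(374/125) = 2
Total = 90

90 trailing zeros


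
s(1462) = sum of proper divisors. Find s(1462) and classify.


Proper divisors: 1, 2, 17, 34, 43, 86, 731
Sum = 1 + 2 + 17 + 34 + 43 + 86 + 731 = 914
914 < 1462 → deficient

s(1462) = 914 (deficient)


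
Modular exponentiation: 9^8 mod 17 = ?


9^1 mod 17 = 9
9^2 mod 17 = 13
9^3 mod 17 = 15
9^4 mod 17 = 16
9^5 mod 17 = 8
9^6 mod 17 = 4
9^7 mod 17 = 2
9^8 mod 17 = 1


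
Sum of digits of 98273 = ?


9 + 8 + 2 + 7 + 3 = 29


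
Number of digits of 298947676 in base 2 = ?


298947676 in base 2 = 10001110100011001010001011100
Number of digits = 29

29 digits (base 2)


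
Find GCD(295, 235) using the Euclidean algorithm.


295 = 1 * 235 + 60
235 = 3 * 60 + 55
60 = 1 * 55 + 5
55 = 11 * 5 + 0
GCD = 5


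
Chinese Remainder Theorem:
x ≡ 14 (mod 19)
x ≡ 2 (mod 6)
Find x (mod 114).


M = 19*6 = 114
M1 = M/19 = 6, M2 = M/6 = 19
M1^(-1) mod 19 = 16, M2^(-1) mod 6 = 1
x = 14*6*16 + 2*19*1 = 1382
1382 mod 114 = 14
Check: 14 mod 19 = 14 ✓, 14 mod 6 = 2 ✓

x ≡ 14 (mod 114)


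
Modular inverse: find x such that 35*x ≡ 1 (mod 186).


Use the extended Euclidean algorithm on (186, 35); each row r = 186*s + 35*t:
r=186, s=1, t=0
r=35, s=0, t=1
q=5: r=11, s=1, t=-5   [186*(1) + 35*(-5) = 11]
q=3: r=2, s=-3, t=16   [186*(-3) + 35*(16) = 2]
q=5: r=1, s=16, t=-85   [186*(16) + 35*(-85) = 1]
q=2: r=0, s=-35, t=186   [186*(-35) + 35*(186) = 0]
GCD = 1 with t = -85, so 35*(-85) ≡ 1 (mod 186)
Inverse = -85 mod 186 = 101
Check: 35 * 101 = 3535 ≡ 1 (mod 186)

35^(-1) ≡ 101 (mod 186)


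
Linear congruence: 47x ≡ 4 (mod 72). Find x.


GCD(47, 72) = 1, unique solution
a^(-1) mod 72 = 23
x = 23 * 4 mod 72 = 20

x ≡ 20 (mod 72)


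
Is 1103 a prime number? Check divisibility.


Check divisors up to sqrt(1103) = 33.2114
No divisors found.
1103 is prime.

Yes, 1103 is prime


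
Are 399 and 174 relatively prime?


Euclidean algorithm:
399 = 2 * 174 + 51
174 = 3 * 51 + 21
51 = 2 * 21 + 9
21 = 2 * 9 + 3
9 = 3 * 3 + 0
GCD(399, 174) = 3

No, not coprime (GCD = 3)


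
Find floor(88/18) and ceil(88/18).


88/18 = 4.8889
floor = 4
ceil = 5

floor = 4, ceil = 5


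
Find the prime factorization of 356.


356 / 2 = 178
178 / 2 = 89
89 / 89 = 1
356 = 2^2 × 89


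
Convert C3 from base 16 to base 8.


C3 (base 16) = 195 (decimal)
195 (decimal) = 303 (base 8)


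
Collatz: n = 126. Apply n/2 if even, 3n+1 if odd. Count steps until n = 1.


126 → 63 → 190 → 95 → 286 → 143 → 430 → 215 → 646 → 323 → 970 → 485 → 1456 → 728 → 364 → 182 → 91 → 274 → 137 → 412 → 206 → 103 → 310 → 155 → 466 → 233 → 700 → 350 → 175 → 526 → 263 → 790 → 395 → 1186 → 593 → 1780 → 890 → 445 → 1336 → 668 → 334 → 167 → 502 → 251 → 754 → 377 → 1132 → 566 → 283 → 850 → 425 → 1276 → 638 → 319 → 958 → 479 → 1438 → 719 → 2158 → 1079 → 3238 → 1619 → 4858 → 2429 → 7288 → 3644 → 1822 → 911 → 2734 → 1367 → 4102 → 2051 → 6154 → 3077 → 9232 → 4616 → 2308 → 1154 → 577 → 1732 → 866 → 433 → 1300 → 650 → 325 → 976 → 488 → 244 → 122 → 61 → 184 → 92 → 46 → 23 → 70 → 35 → 106 → 53 → 160 → 80 → 40 → 20 → 10 → 5 → 16 → 8 → 4 → 2 → 1
Total steps = 108

108 steps


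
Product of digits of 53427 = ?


5 × 3 × 4 × 2 × 7 = 840


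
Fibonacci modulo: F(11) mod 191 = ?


F(k) mod 191 for k=1..11:
1, 1, 2, 3, 5, 8, 13, 21, 34, 55, 89
F(11) mod 191 = 89


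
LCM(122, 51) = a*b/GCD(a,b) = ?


GCD(122, 51) = 1
LCM = 122*51/1 = 6222/1 = 6222

LCM = 6222


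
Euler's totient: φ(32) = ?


32 = 2^5
Prime factors: 2
φ(32) = 32 × (1-1/2)
= 32 × 1/2 = 16

φ(32) = 16


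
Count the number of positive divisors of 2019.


2019 = 3^1 × 673^1
d(2019) = (1+1) × (1+1) = 4

4 divisors


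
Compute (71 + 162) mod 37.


71 + 162 = 233
233 mod 37 = 11


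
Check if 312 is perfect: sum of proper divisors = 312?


Proper divisors of 312: 1, 2, 3, 4, 6, 8, 12, 13, 24, 26, 39, 52, 78, 104, 156
Sum = 1 + 2 + 3 + 4 + 6 + 8 + 12 + 13 + 24 + 26 + 39 + 52 + 78 + 104 + 156 = 528

No, 312 is not perfect (528 ≠ 312)


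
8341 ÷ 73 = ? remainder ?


8341 = 73 * 114 + 19
Check: 8322 + 19 = 8341

q = 114, r = 19


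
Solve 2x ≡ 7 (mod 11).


GCD(2, 11) = 1, unique solution
a^(-1) mod 11 = 6
x = 6 * 7 mod 11 = 9

x ≡ 9 (mod 11)


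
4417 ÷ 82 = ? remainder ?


4417 = 82 * 53 + 71
Check: 4346 + 71 = 4417

q = 53, r = 71


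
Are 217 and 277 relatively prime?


Euclidean algorithm:
277 = 1 * 217 + 60
217 = 3 * 60 + 37
60 = 1 * 37 + 23
37 = 1 * 23 + 14
23 = 1 * 14 + 9
14 = 1 * 9 + 5
9 = 1 * 5 + 4
5 = 1 * 4 + 1
4 = 4 * 1 + 0
GCD(217, 277) = 1

Yes, coprime (GCD = 1)


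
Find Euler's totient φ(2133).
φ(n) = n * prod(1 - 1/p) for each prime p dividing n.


2133 = 3^3 × 79
Prime factors: 3, 79
φ(2133) = 2133 × (1-1/3) × (1-1/79)
= 2133 × 2/3 × 78/79 = 1404

φ(2133) = 1404


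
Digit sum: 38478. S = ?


3 + 8 + 4 + 7 + 8 = 30


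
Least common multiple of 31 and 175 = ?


GCD(31, 175) = 1
LCM = 31*175/1 = 5425/1 = 5425

LCM = 5425


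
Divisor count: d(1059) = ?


1059 = 3^1 × 353^1
d(1059) = (1+1) × (1+1) = 4

4 divisors


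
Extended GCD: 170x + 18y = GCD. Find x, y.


Tabular extended Euclidean (each row: r = 170*s + 18*t):
r=170, s=1, t=0
r=18, s=0, t=1
q=9: r=8, s=1, t=-9   [170*(1) + 18*(-9) = 8]
q=2: r=2, s=-2, t=19   [170*(-2) + 18*(19) = 2]
q=4: r=0, s=9, t=-85   [170*(9) + 18*(-85) = 0]
GCD = 2; from the row with r=2: x=-2, y=19
Check: 170*(-2) + 18*(19) = -340 + 342 = 2

GCD = 2, x = -2, y = 19


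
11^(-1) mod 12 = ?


Use the extended Euclidean algorithm on (12, 11); each row r = 12*s + 11*t:
r=12, s=1, t=0
r=11, s=0, t=1
q=1: r=1, s=1, t=-1   [12*(1) + 11*(-1) = 1]
q=11: r=0, s=-11, t=12   [12*(-11) + 11*(12) = 0]
GCD = 1 with t = -1, so 11*(-1) ≡ 1 (mod 12)
Inverse = -1 mod 12 = 11
Check: 11 * 11 = 121 ≡ 1 (mod 12)

11^(-1) ≡ 11 (mod 12)


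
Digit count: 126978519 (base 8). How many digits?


126978519 in base 8 = 744304727
Number of digits = 9

9 digits (base 8)


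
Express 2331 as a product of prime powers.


2331 / 3 = 777
777 / 3 = 259
259 / 7 = 37
37 / 37 = 1
2331 = 3^2 × 7 × 37


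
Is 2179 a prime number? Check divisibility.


Check divisors up to sqrt(2179) = 46.6798
No divisors found.
2179 is prime.

Yes, 2179 is prime


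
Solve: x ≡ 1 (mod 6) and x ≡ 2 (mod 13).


M = 6*13 = 78
M1 = M/6 = 13, M2 = M/13 = 6
M1^(-1) mod 6 = 1, M2^(-1) mod 13 = 11
x = 1*13*1 + 2*6*11 = 145
145 mod 78 = 67
Check: 67 mod 6 = 1 ✓, 67 mod 13 = 2 ✓

x ≡ 67 (mod 78)


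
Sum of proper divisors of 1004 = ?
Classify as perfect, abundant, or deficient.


Proper divisors: 1, 2, 4, 251, 502
Sum = 1 + 2 + 4 + 251 + 502 = 760
760 < 1004 → deficient

s(1004) = 760 (deficient)


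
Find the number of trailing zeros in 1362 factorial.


floor(1362/5) = 272
floor(1362/25) = 54
floor(1362/125) = 10
floor(1362/625) = 2
Total = 338

338 trailing zeros


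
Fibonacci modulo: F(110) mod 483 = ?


F(k) mod 483 for k=1..110:
1, 1, 2, 3, 5, 8, 13, 21, 34, 55, 89, 144, 233, 377, 127, 21, 148, 169, 317, 3, 320, 323, 160, 0, 160, 160, 320, 480, 317, 314, 148, 462, 127, 106, 233, 339, 89, 428, 34, 462, 13, 475, 5, 480, 2, 482, 1, 0, 1, 1, 2, 3, 5, 8, 13, 21, 34, 55, 89, 144, 233, 377, 127, 21, 148, 169, 317, 3, 320, 323, 160, 0, 160, 160, 320, 480, 317, 314, 148, 462, 127, 106, 233, 339, 89, 428, 34, 462, 13, 475, 5, 480, 2, 482, 1, 0, 1, 1, 2, 3, 5, 8, 13, 21, 34, 55, 89, 144, 233, 377
F(110) mod 483 = 377


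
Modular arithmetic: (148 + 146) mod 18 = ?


148 + 146 = 294
294 mod 18 = 6


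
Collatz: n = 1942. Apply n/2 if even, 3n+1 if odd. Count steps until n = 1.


1942 → 971 → 2914 → 1457 → 4372 → 2186 → 1093 → 3280 → 1640 → 820 → 410 → 205 → 616 → 308 → 154 → 77 → 232 → 116 → 58 → 29 → 88 → 44 → 22 → 11 → 34 → 17 → 52 → 26 → 13 → 40 → 20 → 10 → 5 → 16 → 8 → 4 → 2 → 1
Total steps = 37

37 steps


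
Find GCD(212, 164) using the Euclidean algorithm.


212 = 1 * 164 + 48
164 = 3 * 48 + 20
48 = 2 * 20 + 8
20 = 2 * 8 + 4
8 = 2 * 4 + 0
GCD = 4


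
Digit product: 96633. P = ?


9 × 6 × 6 × 3 × 3 = 2916


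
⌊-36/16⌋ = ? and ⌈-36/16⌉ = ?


-36/16 = -2.2500
floor = -3
ceil = -2

floor = -3, ceil = -2


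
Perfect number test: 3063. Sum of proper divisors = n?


Proper divisors of 3063: 1, 3, 1021
Sum = 1 + 3 + 1021 = 1025

No, 3063 is not perfect (1025 ≠ 3063)


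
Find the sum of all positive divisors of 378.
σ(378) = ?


Divisors of 378: 1, 2, 3, 6, 7, 9, 14, 18, 21, 27, 42, 54, 63, 126, 189, 378
Sum = 1 + 2 + 3 + 6 + 7 + 9 + 14 + 18 + 21 + 27 + 42 + 54 + 63 + 126 + 189 + 378 = 960

σ(378) = 960


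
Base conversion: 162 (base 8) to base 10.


162 (base 8) = 114 (decimal)
114 (decimal) = 114 (base 10)


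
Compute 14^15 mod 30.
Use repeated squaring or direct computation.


14^1 mod 30 = 14
14^2 mod 30 = 16
14^3 mod 30 = 14
14^4 mod 30 = 16
14^5 mod 30 = 14
14^6 mod 30 = 16
14^7 mod 30 = 14
14^8 mod 30 = 16
14^9 mod 30 = 14
14^10 mod 30 = 16
14^11 mod 30 = 14
14^12 mod 30 = 16
14^13 mod 30 = 14
14^14 mod 30 = 16
14^15 mod 30 = 14


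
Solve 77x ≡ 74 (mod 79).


GCD(77, 79) = 1, unique solution
a^(-1) mod 79 = 39
x = 39 * 74 mod 79 = 42

x ≡ 42 (mod 79)


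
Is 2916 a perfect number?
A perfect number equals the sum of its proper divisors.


Proper divisors of 2916: 1, 2, 3, 4, 6, 9, 12, 18, 27, 36, 54, 81, 108, 162, 243, 324, 486, 729, 972, 1458
Sum = 1 + 2 + 3 + 4 + 6 + 9 + 12 + 18 + 27 + 36 + 54 + 81 + 108 + 162 + 243 + 324 + 486 + 729 + 972 + 1458 = 4735

No, 2916 is not perfect (4735 ≠ 2916)


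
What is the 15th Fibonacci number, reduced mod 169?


F(k) mod 169 for k=1..15:
1, 1, 2, 3, 5, 8, 13, 21, 34, 55, 89, 144, 64, 39, 103
F(15) mod 169 = 103


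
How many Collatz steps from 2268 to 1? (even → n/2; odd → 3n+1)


2268 → 1134 → 567 → 1702 → 851 → 2554 → 1277 → 3832 → 1916 → 958 → 479 → 1438 → 719 → 2158 → 1079 → 3238 → 1619 → 4858 → 2429 → 7288 → 3644 → 1822 → 911 → 2734 → 1367 → 4102 → 2051 → 6154 → 3077 → 9232 → 4616 → 2308 → 1154 → 577 → 1732 → 866 → 433 → 1300 → 650 → 325 → 976 → 488 → 244 → 122 → 61 → 184 → 92 → 46 → 23 → 70 → 35 → 106 → 53 → 160 → 80 → 40 → 20 → 10 → 5 → 16 → 8 → 4 → 2 → 1
Total steps = 63

63 steps


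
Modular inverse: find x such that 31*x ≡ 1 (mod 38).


Use the extended Euclidean algorithm on (38, 31); each row r = 38*s + 31*t:
r=38, s=1, t=0
r=31, s=0, t=1
q=1: r=7, s=1, t=-1   [38*(1) + 31*(-1) = 7]
q=4: r=3, s=-4, t=5   [38*(-4) + 31*(5) = 3]
q=2: r=1, s=9, t=-11   [38*(9) + 31*(-11) = 1]
q=3: r=0, s=-31, t=38   [38*(-31) + 31*(38) = 0]
GCD = 1 with t = -11, so 31*(-11) ≡ 1 (mod 38)
Inverse = -11 mod 38 = 27
Check: 31 * 27 = 837 ≡ 1 (mod 38)

31^(-1) ≡ 27 (mod 38)


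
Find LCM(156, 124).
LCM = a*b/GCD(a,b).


GCD(156, 124) = 4
LCM = 156*124/4 = 19344/4 = 4836

LCM = 4836


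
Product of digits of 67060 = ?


6 × 7 × 0 × 6 × 0 = 0


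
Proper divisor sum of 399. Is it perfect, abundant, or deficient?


Proper divisors: 1, 3, 7, 19, 21, 57, 133
Sum = 1 + 3 + 7 + 19 + 21 + 57 + 133 = 241
241 < 399 → deficient

s(399) = 241 (deficient)


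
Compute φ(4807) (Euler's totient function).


4807 = 11 × 19 × 23
Prime factors: 11, 19, 23
φ(4807) = 4807 × (1-1/11) × (1-1/19) × (1-1/23)
= 4807 × 10/11 × 18/19 × 22/23 = 3960

φ(4807) = 3960


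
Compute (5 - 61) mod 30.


5 - 61 = -56
-56 mod 30 = 4


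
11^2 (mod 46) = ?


11^1 mod 46 = 11
11^2 mod 46 = 29


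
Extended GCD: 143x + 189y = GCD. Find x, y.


Tabular extended Euclidean (each row: r = 143*s + 189*t):
r=143, s=1, t=0
r=189, s=0, t=1
q=0: r=143, s=1, t=0   [143*(1) + 189*(0) = 143]
q=1: r=46, s=-1, t=1   [143*(-1) + 189*(1) = 46]
q=3: r=5, s=4, t=-3   [143*(4) + 189*(-3) = 5]
q=9: r=1, s=-37, t=28   [143*(-37) + 189*(28) = 1]
q=5: r=0, s=189, t=-143   [143*(189) + 189*(-143) = 0]
GCD = 1; from the row with r=1: x=-37, y=28
Check: 143*(-37) + 189*(28) = -5291 + 5292 = 1

GCD = 1, x = -37, y = 28


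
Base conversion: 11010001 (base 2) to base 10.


11010001 (base 2) = 209 (decimal)
209 (decimal) = 209 (base 10)


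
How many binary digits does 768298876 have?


768298876 in base 2 = 101101110010110100111101111100
Number of digits = 30

30 digits (base 2)


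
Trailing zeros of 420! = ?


floor(420/5) = 84
floor(420/25) = 16
floor(420/125) = 3
Total = 103

103 trailing zeros


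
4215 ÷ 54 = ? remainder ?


4215 = 54 * 78 + 3
Check: 4212 + 3 = 4215

q = 78, r = 3


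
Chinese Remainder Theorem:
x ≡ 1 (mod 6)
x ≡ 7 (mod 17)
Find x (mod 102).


M = 6*17 = 102
M1 = M/6 = 17, M2 = M/17 = 6
M1^(-1) mod 6 = 5, M2^(-1) mod 17 = 3
x = 1*17*5 + 7*6*3 = 211
211 mod 102 = 7
Check: 7 mod 6 = 1 ✓, 7 mod 17 = 7 ✓

x ≡ 7 (mod 102)


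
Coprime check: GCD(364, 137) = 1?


Euclidean algorithm:
364 = 2 * 137 + 90
137 = 1 * 90 + 47
90 = 1 * 47 + 43
47 = 1 * 43 + 4
43 = 10 * 4 + 3
4 = 1 * 3 + 1
3 = 3 * 1 + 0
GCD(364, 137) = 1

Yes, coprime (GCD = 1)


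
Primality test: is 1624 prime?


1624 / 2 = 812 (exact division)
1624 is NOT prime.

No, 1624 is not prime


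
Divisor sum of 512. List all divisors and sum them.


Divisors of 512: 1, 2, 4, 8, 16, 32, 64, 128, 256, 512
Sum = 1 + 2 + 4 + 8 + 16 + 32 + 64 + 128 + 256 + 512 = 1023

σ(512) = 1023


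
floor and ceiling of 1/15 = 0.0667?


1/15 = 0.0667
floor = 0
ceil = 1

floor = 0, ceil = 1


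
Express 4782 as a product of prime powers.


4782 / 2 = 2391
2391 / 3 = 797
797 / 797 = 1
4782 = 2 × 3 × 797


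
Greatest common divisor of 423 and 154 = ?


423 = 2 * 154 + 115
154 = 1 * 115 + 39
115 = 2 * 39 + 37
39 = 1 * 37 + 2
37 = 18 * 2 + 1
2 = 2 * 1 + 0
GCD = 1


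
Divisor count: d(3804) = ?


3804 = 2^2 × 3^1 × 317^1
d(3804) = (2+1) × (1+1) × (1+1) = 12

12 divisors


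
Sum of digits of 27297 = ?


2 + 7 + 2 + 9 + 7 = 27


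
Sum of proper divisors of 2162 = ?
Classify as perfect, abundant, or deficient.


Proper divisors: 1, 2, 23, 46, 47, 94, 1081
Sum = 1 + 2 + 23 + 46 + 47 + 94 + 1081 = 1294
1294 < 2162 → deficient

s(2162) = 1294 (deficient)


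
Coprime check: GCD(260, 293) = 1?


Euclidean algorithm:
293 = 1 * 260 + 33
260 = 7 * 33 + 29
33 = 1 * 29 + 4
29 = 7 * 4 + 1
4 = 4 * 1 + 0
GCD(260, 293) = 1

Yes, coprime (GCD = 1)


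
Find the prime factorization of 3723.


3723 / 3 = 1241
1241 / 17 = 73
73 / 73 = 1
3723 = 3 × 17 × 73


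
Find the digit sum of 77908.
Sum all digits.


7 + 7 + 9 + 0 + 8 = 31


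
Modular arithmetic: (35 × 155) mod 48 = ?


35 × 155 = 5425
5425 mod 48 = 1


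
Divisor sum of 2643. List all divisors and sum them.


Divisors of 2643: 1, 3, 881, 2643
Sum = 1 + 3 + 881 + 2643 = 3528

σ(2643) = 3528


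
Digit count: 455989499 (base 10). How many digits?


455989499 has 9 digits in base 10
floor(log10(455989499)) + 1 = floor(8.6590) + 1 = 9

9 digits (base 10)


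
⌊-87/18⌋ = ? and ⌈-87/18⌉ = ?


-87/18 = -4.8333
floor = -5
ceil = -4

floor = -5, ceil = -4


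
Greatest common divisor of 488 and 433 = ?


488 = 1 * 433 + 55
433 = 7 * 55 + 48
55 = 1 * 48 + 7
48 = 6 * 7 + 6
7 = 1 * 6 + 1
6 = 6 * 1 + 0
GCD = 1


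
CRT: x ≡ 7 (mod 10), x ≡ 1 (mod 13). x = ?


M = 10*13 = 130
M1 = M/10 = 13, M2 = M/13 = 10
M1^(-1) mod 10 = 7, M2^(-1) mod 13 = 4
x = 7*13*7 + 1*10*4 = 677
677 mod 130 = 27
Check: 27 mod 10 = 7 ✓, 27 mod 13 = 1 ✓

x ≡ 27 (mod 130)


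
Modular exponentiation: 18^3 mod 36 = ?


18^1 mod 36 = 18
18^2 mod 36 = 0
18^3 mod 36 = 0


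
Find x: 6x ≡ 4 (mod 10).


GCD(6, 10) = 2 divides 4
Divide: 3x ≡ 2 (mod 5)
x ≡ 4 (mod 5)


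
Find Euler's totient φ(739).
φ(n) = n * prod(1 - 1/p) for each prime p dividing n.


739 = 739
Prime factors: 739
φ(739) = 739 × (1-1/739)
= 739 × 738/739 = 738

φ(739) = 738


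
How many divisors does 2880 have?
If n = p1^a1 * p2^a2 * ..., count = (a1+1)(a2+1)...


2880 = 2^6 × 3^2 × 5^1
d(2880) = (6+1) × (2+1) × (1+1) = 42

42 divisors


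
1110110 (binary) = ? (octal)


1110110 (base 2) = 118 (decimal)
118 (decimal) = 166 (base 8)


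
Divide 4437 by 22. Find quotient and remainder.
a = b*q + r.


4437 = 22 * 201 + 15
Check: 4422 + 15 = 4437

q = 201, r = 15


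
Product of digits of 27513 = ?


2 × 7 × 5 × 1 × 3 = 210


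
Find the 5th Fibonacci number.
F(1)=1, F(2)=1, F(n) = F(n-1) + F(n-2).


Sequence: 1, 1, 2, 3, 5
F(5) = 5


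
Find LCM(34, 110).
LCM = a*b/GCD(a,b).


GCD(34, 110) = 2
LCM = 34*110/2 = 3740/2 = 1870

LCM = 1870


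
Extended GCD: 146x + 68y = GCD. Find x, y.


Tabular extended Euclidean (each row: r = 146*s + 68*t):
r=146, s=1, t=0
r=68, s=0, t=1
q=2: r=10, s=1, t=-2   [146*(1) + 68*(-2) = 10]
q=6: r=8, s=-6, t=13   [146*(-6) + 68*(13) = 8]
q=1: r=2, s=7, t=-15   [146*(7) + 68*(-15) = 2]
q=4: r=0, s=-34, t=73   [146*(-34) + 68*(73) = 0]
GCD = 2; from the row with r=2: x=7, y=-15
Check: 146*(7) + 68*(-15) = 1022 - 1020 = 2

GCD = 2, x = 7, y = -15


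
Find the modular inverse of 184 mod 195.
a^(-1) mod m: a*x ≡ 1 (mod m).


Use the extended Euclidean algorithm on (195, 184); each row r = 195*s + 184*t:
r=195, s=1, t=0
r=184, s=0, t=1
q=1: r=11, s=1, t=-1   [195*(1) + 184*(-1) = 11]
q=16: r=8, s=-16, t=17   [195*(-16) + 184*(17) = 8]
q=1: r=3, s=17, t=-18   [195*(17) + 184*(-18) = 3]
q=2: r=2, s=-50, t=53   [195*(-50) + 184*(53) = 2]
q=1: r=1, s=67, t=-71   [195*(67) + 184*(-71) = 1]
q=2: r=0, s=-184, t=195   [195*(-184) + 184*(195) = 0]
GCD = 1 with t = -71, so 184*(-71) ≡ 1 (mod 195)
Inverse = -71 mod 195 = 124
Check: 184 * 124 = 22816 ≡ 1 (mod 195)

184^(-1) ≡ 124 (mod 195)


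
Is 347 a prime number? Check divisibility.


Check divisors up to sqrt(347) = 18.6279
No divisors found.
347 is prime.

Yes, 347 is prime


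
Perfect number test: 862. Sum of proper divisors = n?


Proper divisors of 862: 1, 2, 431
Sum = 1 + 2 + 431 = 434

No, 862 is not perfect (434 ≠ 862)


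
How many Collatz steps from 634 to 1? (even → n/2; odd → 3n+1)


634 → 317 → 952 → 476 → 238 → 119 → 358 → 179 → 538 → 269 → 808 → 404 → 202 → 101 → 304 → 152 → 76 → 38 → 19 → 58 → 29 → 88 → 44 → 22 → 11 → 34 → 17 → 52 → 26 → 13 → 40 → 20 → 10 → 5 → 16 → 8 → 4 → 2 → 1
Total steps = 38

38 steps


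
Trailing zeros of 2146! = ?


floor(2146/5) = 429
floor(2146/25) = 85
floor(2146/125) = 17
floor(2146/625) = 3
Total = 534

534 trailing zeros


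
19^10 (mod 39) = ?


19^1 mod 39 = 19
19^2 mod 39 = 10
19^3 mod 39 = 34
19^4 mod 39 = 22
19^5 mod 39 = 28
19^6 mod 39 = 25
19^7 mod 39 = 7
19^8 mod 39 = 16
19^9 mod 39 = 31
19^10 mod 39 = 4


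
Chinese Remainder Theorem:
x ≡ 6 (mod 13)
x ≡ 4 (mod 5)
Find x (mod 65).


M = 13*5 = 65
M1 = M/13 = 5, M2 = M/5 = 13
M1^(-1) mod 13 = 8, M2^(-1) mod 5 = 2
x = 6*5*8 + 4*13*2 = 344
344 mod 65 = 19
Check: 19 mod 13 = 6 ✓, 19 mod 5 = 4 ✓

x ≡ 19 (mod 65)


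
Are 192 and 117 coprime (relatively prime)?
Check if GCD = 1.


Euclidean algorithm:
192 = 1 * 117 + 75
117 = 1 * 75 + 42
75 = 1 * 42 + 33
42 = 1 * 33 + 9
33 = 3 * 9 + 6
9 = 1 * 6 + 3
6 = 2 * 3 + 0
GCD(192, 117) = 3

No, not coprime (GCD = 3)


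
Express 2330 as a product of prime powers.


2330 / 2 = 1165
1165 / 5 = 233
233 / 233 = 1
2330 = 2 × 5 × 233


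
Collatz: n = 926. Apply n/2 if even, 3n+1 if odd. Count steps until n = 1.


926 → 463 → 1390 → 695 → 2086 → 1043 → 3130 → 1565 → 4696 → 2348 → 1174 → 587 → 1762 → 881 → 2644 → 1322 → 661 → 1984 → 992 → 496 → 248 → 124 → 62 → 31 → 94 → 47 → 142 → 71 → 214 → 107 → 322 → 161 → 484 → 242 → 121 → 364 → 182 → 91 → 274 → 137 → 412 → 206 → 103 → 310 → 155 → 466 → 233 → 700 → 350 → 175 → 526 → 263 → 790 → 395 → 1186 → 593 → 1780 → 890 → 445 → 1336 → 668 → 334 → 167 → 502 → 251 → 754 → 377 → 1132 → 566 → 283 → 850 → 425 → 1276 → 638 → 319 → 958 → 479 → 1438 → 719 → 2158 → 1079 → 3238 → 1619 → 4858 → 2429 → 7288 → 3644 → 1822 → 911 → 2734 → 1367 → 4102 → 2051 → 6154 → 3077 → 9232 → 4616 → 2308 → 1154 → 577 → 1732 → 866 → 433 → 1300 → 650 → 325 → 976 → 488 → 244 → 122 → 61 → 184 → 92 → 46 → 23 → 70 → 35 → 106 → 53 → 160 → 80 → 40 → 20 → 10 → 5 → 16 → 8 → 4 → 2 → 1
Total steps = 129

129 steps


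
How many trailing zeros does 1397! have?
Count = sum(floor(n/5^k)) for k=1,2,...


floor(1397/5) = 279
floor(1397/25) = 55
floor(1397/125) = 11
floor(1397/625) = 2
Total = 347

347 trailing zeros


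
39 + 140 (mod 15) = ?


39 + 140 = 179
179 mod 15 = 14


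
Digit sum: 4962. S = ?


4 + 9 + 6 + 2 = 21


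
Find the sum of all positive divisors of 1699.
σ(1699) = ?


Divisors of 1699: 1, 1699
Sum = 1 + 1699 = 1700

σ(1699) = 1700


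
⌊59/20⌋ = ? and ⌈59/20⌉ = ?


59/20 = 2.9500
floor = 2
ceil = 3

floor = 2, ceil = 3


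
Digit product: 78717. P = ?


7 × 8 × 7 × 1 × 7 = 2744


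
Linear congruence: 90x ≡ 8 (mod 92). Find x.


GCD(90, 92) = 2 divides 8
Divide: 45x ≡ 4 (mod 46)
x ≡ 42 (mod 46)


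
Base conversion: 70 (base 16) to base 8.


70 (base 16) = 112 (decimal)
112 (decimal) = 160 (base 8)


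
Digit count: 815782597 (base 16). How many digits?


815782597 in base 16 = 309FDAC5
Number of digits = 8

8 digits (base 16)


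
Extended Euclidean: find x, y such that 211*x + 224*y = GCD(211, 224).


Tabular extended Euclidean (each row: r = 211*s + 224*t):
r=211, s=1, t=0
r=224, s=0, t=1
q=0: r=211, s=1, t=0   [211*(1) + 224*(0) = 211]
q=1: r=13, s=-1, t=1   [211*(-1) + 224*(1) = 13]
q=16: r=3, s=17, t=-16   [211*(17) + 224*(-16) = 3]
q=4: r=1, s=-69, t=65   [211*(-69) + 224*(65) = 1]
q=3: r=0, s=224, t=-211   [211*(224) + 224*(-211) = 0]
GCD = 1; from the row with r=1: x=-69, y=65
Check: 211*(-69) + 224*(65) = -14559 + 14560 = 1

GCD = 1, x = -69, y = 65


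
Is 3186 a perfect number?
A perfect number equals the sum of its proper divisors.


Proper divisors of 3186: 1, 2, 3, 6, 9, 18, 27, 54, 59, 118, 177, 354, 531, 1062, 1593
Sum = 1 + 2 + 3 + 6 + 9 + 18 + 27 + 54 + 59 + 118 + 177 + 354 + 531 + 1062 + 1593 = 4014

No, 3186 is not perfect (4014 ≠ 3186)


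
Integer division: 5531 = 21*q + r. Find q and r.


5531 = 21 * 263 + 8
Check: 5523 + 8 = 5531

q = 263, r = 8


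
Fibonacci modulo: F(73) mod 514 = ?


F(k) mod 514 for k=1..73:
1, 1, 2, 3, 5, 8, 13, 21, 34, 55, 89, 144, 233, 377, 96, 473, 55, 14, 69, 83, 152, 235, 387, 108, 495, 89, 70, 159, 229, 388, 103, 491, 80, 57, 137, 194, 331, 11, 342, 353, 181, 20, 201, 221, 422, 129, 37, 166, 203, 369, 58, 427, 485, 398, 369, 253, 108, 361, 469, 316, 271, 73, 344, 417, 247, 150, 397, 33, 430, 463, 379, 328, 193
F(73) mod 514 = 193


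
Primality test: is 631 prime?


Check divisors up to sqrt(631) = 25.1197
No divisors found.
631 is prime.

Yes, 631 is prime


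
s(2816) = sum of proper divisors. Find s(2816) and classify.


Proper divisors: 1, 2, 4, 8, 11, 16, 22, 32, 44, 64, 88, 128, 176, 256, 352, 704, 1408
Sum = 1 + 2 + 4 + 8 + 11 + 16 + 22 + 32 + 44 + 64 + 88 + 128 + 176 + 256 + 352 + 704 + 1408 = 3316
3316 > 2816 → abundant

s(2816) = 3316 (abundant)


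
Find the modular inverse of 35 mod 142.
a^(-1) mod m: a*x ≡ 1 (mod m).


Use the extended Euclidean algorithm on (142, 35); each row r = 142*s + 35*t:
r=142, s=1, t=0
r=35, s=0, t=1
q=4: r=2, s=1, t=-4   [142*(1) + 35*(-4) = 2]
q=17: r=1, s=-17, t=69   [142*(-17) + 35*(69) = 1]
q=2: r=0, s=35, t=-142   [142*(35) + 35*(-142) = 0]
GCD = 1 with t = 69, so 35*(69) ≡ 1 (mod 142)
Inverse = 69 mod 142 = 69
Check: 35 * 69 = 2415 ≡ 1 (mod 142)

35^(-1) ≡ 69 (mod 142)


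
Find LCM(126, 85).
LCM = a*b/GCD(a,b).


GCD(126, 85) = 1
LCM = 126*85/1 = 10710/1 = 10710

LCM = 10710


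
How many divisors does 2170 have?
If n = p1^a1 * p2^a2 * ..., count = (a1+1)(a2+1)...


2170 = 2^1 × 5^1 × 7^1 × 31^1
d(2170) = (1+1) × (1+1) × (1+1) × (1+1) = 16

16 divisors


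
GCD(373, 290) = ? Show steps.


373 = 1 * 290 + 83
290 = 3 * 83 + 41
83 = 2 * 41 + 1
41 = 41 * 1 + 0
GCD = 1


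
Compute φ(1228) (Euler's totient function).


1228 = 2^2 × 307
Prime factors: 2, 307
φ(1228) = 1228 × (1-1/2) × (1-1/307)
= 1228 × 1/2 × 306/307 = 612

φ(1228) = 612


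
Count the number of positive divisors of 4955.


4955 = 5^1 × 991^1
d(4955) = (1+1) × (1+1) = 4

4 divisors


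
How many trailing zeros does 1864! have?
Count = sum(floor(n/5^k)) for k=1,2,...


floor(1864/5) = 372
floor(1864/25) = 74
floor(1864/125) = 14
floor(1864/625) = 2
Total = 462

462 trailing zeros


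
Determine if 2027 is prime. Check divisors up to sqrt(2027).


Check divisors up to sqrt(2027) = 45.0222
No divisors found.
2027 is prime.

Yes, 2027 is prime


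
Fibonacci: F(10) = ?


Sequence: 1, 1, 2, 3, 5, 8, 13, 21, 34, 55
F(10) = 55


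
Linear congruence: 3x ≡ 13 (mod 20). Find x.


GCD(3, 20) = 1, unique solution
a^(-1) mod 20 = 7
x = 7 * 13 mod 20 = 11

x ≡ 11 (mod 20)


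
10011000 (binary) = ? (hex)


10011000 (base 2) = 152 (decimal)
152 (decimal) = 98 (base 16)


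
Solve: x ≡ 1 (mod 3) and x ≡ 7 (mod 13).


M = 3*13 = 39
M1 = M/3 = 13, M2 = M/13 = 3
M1^(-1) mod 3 = 1, M2^(-1) mod 13 = 9
x = 1*13*1 + 7*3*9 = 202
202 mod 39 = 7
Check: 7 mod 3 = 1 ✓, 7 mod 13 = 7 ✓

x ≡ 7 (mod 39)


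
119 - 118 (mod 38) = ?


119 - 118 = 1
1 mod 38 = 1


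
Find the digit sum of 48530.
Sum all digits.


4 + 8 + 5 + 3 + 0 = 20


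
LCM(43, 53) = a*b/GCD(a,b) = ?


GCD(43, 53) = 1
LCM = 43*53/1 = 2279/1 = 2279

LCM = 2279


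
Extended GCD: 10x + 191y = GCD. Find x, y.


Tabular extended Euclidean (each row: r = 10*s + 191*t):
r=10, s=1, t=0
r=191, s=0, t=1
q=0: r=10, s=1, t=0   [10*(1) + 191*(0) = 10]
q=19: r=1, s=-19, t=1   [10*(-19) + 191*(1) = 1]
q=10: r=0, s=191, t=-10   [10*(191) + 191*(-10) = 0]
GCD = 1; from the row with r=1: x=-19, y=1
Check: 10*(-19) + 191*(1) = -190 + 191 = 1

GCD = 1, x = -19, y = 1


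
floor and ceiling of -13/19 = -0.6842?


-13/19 = -0.6842
floor = -1
ceil = 0

floor = -1, ceil = 0


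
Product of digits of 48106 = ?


4 × 8 × 1 × 0 × 6 = 0


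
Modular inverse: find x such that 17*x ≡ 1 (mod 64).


Use the extended Euclidean algorithm on (64, 17); each row r = 64*s + 17*t:
r=64, s=1, t=0
r=17, s=0, t=1
q=3: r=13, s=1, t=-3   [64*(1) + 17*(-3) = 13]
q=1: r=4, s=-1, t=4   [64*(-1) + 17*(4) = 4]
q=3: r=1, s=4, t=-15   [64*(4) + 17*(-15) = 1]
q=4: r=0, s=-17, t=64   [64*(-17) + 17*(64) = 0]
GCD = 1 with t = -15, so 17*(-15) ≡ 1 (mod 64)
Inverse = -15 mod 64 = 49
Check: 17 * 49 = 833 ≡ 1 (mod 64)

17^(-1) ≡ 49 (mod 64)


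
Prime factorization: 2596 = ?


2596 / 2 = 1298
1298 / 2 = 649
649 / 11 = 59
59 / 59 = 1
2596 = 2^2 × 11 × 59


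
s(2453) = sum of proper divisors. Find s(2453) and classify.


Proper divisors: 1, 11, 223
Sum = 1 + 11 + 223 = 235
235 < 2453 → deficient

s(2453) = 235 (deficient)


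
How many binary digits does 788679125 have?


788679125 in base 2 = 101111000000100100100111010101
Number of digits = 30

30 digits (base 2)


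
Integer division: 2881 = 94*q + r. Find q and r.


2881 = 94 * 30 + 61
Check: 2820 + 61 = 2881

q = 30, r = 61


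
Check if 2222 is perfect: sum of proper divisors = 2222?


Proper divisors of 2222: 1, 2, 11, 22, 101, 202, 1111
Sum = 1 + 2 + 11 + 22 + 101 + 202 + 1111 = 1450

No, 2222 is not perfect (1450 ≠ 2222)


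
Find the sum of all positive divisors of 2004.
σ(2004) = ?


Divisors of 2004: 1, 2, 3, 4, 6, 12, 167, 334, 501, 668, 1002, 2004
Sum = 1 + 2 + 3 + 4 + 6 + 12 + 167 + 334 + 501 + 668 + 1002 + 2004 = 4704

σ(2004) = 4704


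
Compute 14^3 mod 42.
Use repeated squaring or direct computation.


14^1 mod 42 = 14
14^2 mod 42 = 28
14^3 mod 42 = 14


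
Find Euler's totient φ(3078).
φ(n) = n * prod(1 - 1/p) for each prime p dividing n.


3078 = 2 × 3^4 × 19
Prime factors: 2, 3, 19
φ(3078) = 3078 × (1-1/2) × (1-1/3) × (1-1/19)
= 3078 × 1/2 × 2/3 × 18/19 = 972

φ(3078) = 972


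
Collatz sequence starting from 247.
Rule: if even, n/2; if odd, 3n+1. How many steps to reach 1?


247 → 742 → 371 → 1114 → 557 → 1672 → 836 → 418 → 209 → 628 → 314 → 157 → 472 → 236 → 118 → 59 → 178 → 89 → 268 → 134 → 67 → 202 → 101 → 304 → 152 → 76 → 38 → 19 → 58 → 29 → 88 → 44 → 22 → 11 → 34 → 17 → 52 → 26 → 13 → 40 → 20 → 10 → 5 → 16 → 8 → 4 → 2 → 1
Total steps = 47

47 steps


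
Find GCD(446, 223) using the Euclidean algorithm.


446 = 2 * 223 + 0
GCD = 223


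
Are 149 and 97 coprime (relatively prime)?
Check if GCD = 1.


Euclidean algorithm:
149 = 1 * 97 + 52
97 = 1 * 52 + 45
52 = 1 * 45 + 7
45 = 6 * 7 + 3
7 = 2 * 3 + 1
3 = 3 * 1 + 0
GCD(149, 97) = 1

Yes, coprime (GCD = 1)


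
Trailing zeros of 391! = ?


floor(391/5) = 78
floor(391/25) = 15
floor(391/125) = 3
Total = 96

96 trailing zeros


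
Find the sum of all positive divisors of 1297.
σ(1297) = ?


Divisors of 1297: 1, 1297
Sum = 1 + 1297 = 1298

σ(1297) = 1298


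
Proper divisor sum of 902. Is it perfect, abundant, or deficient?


Proper divisors: 1, 2, 11, 22, 41, 82, 451
Sum = 1 + 2 + 11 + 22 + 41 + 82 + 451 = 610
610 < 902 → deficient

s(902) = 610 (deficient)


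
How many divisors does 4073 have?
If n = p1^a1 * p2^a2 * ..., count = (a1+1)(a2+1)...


4073 = 4073^1
d(4073) = (1+1) = 2

2 divisors


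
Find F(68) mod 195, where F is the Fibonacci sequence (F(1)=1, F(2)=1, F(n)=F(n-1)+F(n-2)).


F(k) mod 195 for k=1..68:
1, 1, 2, 3, 5, 8, 13, 21, 34, 55, 89, 144, 38, 182, 25, 12, 37, 49, 86, 135, 26, 161, 187, 153, 145, 103, 53, 156, 14, 170, 184, 159, 148, 112, 65, 177, 47, 29, 76, 105, 181, 91, 77, 168, 50, 23, 73, 96, 169, 70, 44, 114, 158, 77, 40, 117, 157, 79, 41, 120, 161, 86, 52, 138, 190, 133, 128, 66
F(68) mod 195 = 66


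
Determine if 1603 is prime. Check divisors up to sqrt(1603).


1603 / 7 = 229 (exact division)
1603 is NOT prime.

No, 1603 is not prime


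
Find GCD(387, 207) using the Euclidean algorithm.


387 = 1 * 207 + 180
207 = 1 * 180 + 27
180 = 6 * 27 + 18
27 = 1 * 18 + 9
18 = 2 * 9 + 0
GCD = 9


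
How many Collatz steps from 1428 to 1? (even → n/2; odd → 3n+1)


1428 → 714 → 357 → 1072 → 536 → 268 → 134 → 67 → 202 → 101 → 304 → 152 → 76 → 38 → 19 → 58 → 29 → 88 → 44 → 22 → 11 → 34 → 17 → 52 → 26 → 13 → 40 → 20 → 10 → 5 → 16 → 8 → 4 → 2 → 1
Total steps = 34

34 steps


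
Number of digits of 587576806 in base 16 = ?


587576806 in base 16 = 2305B5E6
Number of digits = 8

8 digits (base 16)


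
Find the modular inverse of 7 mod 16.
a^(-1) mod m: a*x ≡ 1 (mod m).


Use the extended Euclidean algorithm on (16, 7); each row r = 16*s + 7*t:
r=16, s=1, t=0
r=7, s=0, t=1
q=2: r=2, s=1, t=-2   [16*(1) + 7*(-2) = 2]
q=3: r=1, s=-3, t=7   [16*(-3) + 7*(7) = 1]
q=2: r=0, s=7, t=-16   [16*(7) + 7*(-16) = 0]
GCD = 1 with t = 7, so 7*(7) ≡ 1 (mod 16)
Inverse = 7 mod 16 = 7
Check: 7 * 7 = 49 ≡ 1 (mod 16)

7^(-1) ≡ 7 (mod 16)


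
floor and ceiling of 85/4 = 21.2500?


85/4 = 21.2500
floor = 21
ceil = 22

floor = 21, ceil = 22


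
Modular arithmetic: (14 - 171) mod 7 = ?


14 - 171 = -157
-157 mod 7 = 4


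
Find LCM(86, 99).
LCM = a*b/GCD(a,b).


GCD(86, 99) = 1
LCM = 86*99/1 = 8514/1 = 8514

LCM = 8514


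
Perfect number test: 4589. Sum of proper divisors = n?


Proper divisors of 4589: 1, 13, 353
Sum = 1 + 13 + 353 = 367

No, 4589 is not perfect (367 ≠ 4589)


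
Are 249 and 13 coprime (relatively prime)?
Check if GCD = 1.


Euclidean algorithm:
249 = 19 * 13 + 2
13 = 6 * 2 + 1
2 = 2 * 1 + 0
GCD(249, 13) = 1

Yes, coprime (GCD = 1)


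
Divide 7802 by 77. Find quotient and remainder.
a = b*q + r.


7802 = 77 * 101 + 25
Check: 7777 + 25 = 7802

q = 101, r = 25


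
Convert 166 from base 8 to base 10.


166 (base 8) = 118 (decimal)
118 (decimal) = 118 (base 10)


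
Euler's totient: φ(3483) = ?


3483 = 3^4 × 43
Prime factors: 3, 43
φ(3483) = 3483 × (1-1/3) × (1-1/43)
= 3483 × 2/3 × 42/43 = 2268

φ(3483) = 2268


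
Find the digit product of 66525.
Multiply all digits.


6 × 6 × 5 × 2 × 5 = 1800


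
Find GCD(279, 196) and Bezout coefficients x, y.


Tabular extended Euclidean (each row: r = 279*s + 196*t):
r=279, s=1, t=0
r=196, s=0, t=1
q=1: r=83, s=1, t=-1   [279*(1) + 196*(-1) = 83]
q=2: r=30, s=-2, t=3   [279*(-2) + 196*(3) = 30]
q=2: r=23, s=5, t=-7   [279*(5) + 196*(-7) = 23]
q=1: r=7, s=-7, t=10   [279*(-7) + 196*(10) = 7]
q=3: r=2, s=26, t=-37   [279*(26) + 196*(-37) = 2]
q=3: r=1, s=-85, t=121   [279*(-85) + 196*(121) = 1]
q=2: r=0, s=196, t=-279   [279*(196) + 196*(-279) = 0]
GCD = 1; from the row with r=1: x=-85, y=121
Check: 279*(-85) + 196*(121) = -23715 + 23716 = 1

GCD = 1, x = -85, y = 121


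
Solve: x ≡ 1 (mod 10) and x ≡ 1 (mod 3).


M = 10*3 = 30
M1 = M/10 = 3, M2 = M/3 = 10
M1^(-1) mod 10 = 7, M2^(-1) mod 3 = 1
x = 1*3*7 + 1*10*1 = 31
31 mod 30 = 1
Check: 1 mod 10 = 1 ✓, 1 mod 3 = 1 ✓

x ≡ 1 (mod 30)


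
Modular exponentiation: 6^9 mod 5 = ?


6^1 mod 5 = 1
6^2 mod 5 = 1
6^3 mod 5 = 1
6^4 mod 5 = 1
6^5 mod 5 = 1
6^6 mod 5 = 1
6^7 mod 5 = 1
6^8 mod 5 = 1
6^9 mod 5 = 1


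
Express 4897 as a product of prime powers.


4897 / 59 = 83
83 / 83 = 1
4897 = 59 × 83


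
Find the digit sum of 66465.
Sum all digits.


6 + 6 + 4 + 6 + 5 = 27


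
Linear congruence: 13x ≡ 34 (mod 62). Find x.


GCD(13, 62) = 1, unique solution
a^(-1) mod 62 = 43
x = 43 * 34 mod 62 = 36

x ≡ 36 (mod 62)


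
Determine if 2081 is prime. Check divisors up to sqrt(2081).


Check divisors up to sqrt(2081) = 45.6180
No divisors found.
2081 is prime.

Yes, 2081 is prime


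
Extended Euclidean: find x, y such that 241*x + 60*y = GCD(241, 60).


Tabular extended Euclidean (each row: r = 241*s + 60*t):
r=241, s=1, t=0
r=60, s=0, t=1
q=4: r=1, s=1, t=-4   [241*(1) + 60*(-4) = 1]
q=60: r=0, s=-60, t=241   [241*(-60) + 60*(241) = 0]
GCD = 1; from the row with r=1: x=1, y=-4
Check: 241*(1) + 60*(-4) = 241 - 240 = 1

GCD = 1, x = 1, y = -4


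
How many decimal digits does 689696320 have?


689696320 has 9 digits in base 10
floor(log10(689696320)) + 1 = floor(8.8387) + 1 = 9

9 digits (base 10)


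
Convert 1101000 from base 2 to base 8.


1101000 (base 2) = 104 (decimal)
104 (decimal) = 150 (base 8)


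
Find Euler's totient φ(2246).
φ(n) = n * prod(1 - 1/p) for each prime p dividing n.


2246 = 2 × 1123
Prime factors: 2, 1123
φ(2246) = 2246 × (1-1/2) × (1-1/1123)
= 2246 × 1/2 × 1122/1123 = 1122

φ(2246) = 1122


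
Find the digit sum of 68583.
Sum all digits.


6 + 8 + 5 + 8 + 3 = 30


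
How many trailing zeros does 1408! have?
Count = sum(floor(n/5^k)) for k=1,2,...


floor(1408/5) = 281
floor(1408/25) = 56
floor(1408/125) = 11
floor(1408/625) = 2
Total = 350

350 trailing zeros


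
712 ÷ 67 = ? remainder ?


712 = 67 * 10 + 42
Check: 670 + 42 = 712

q = 10, r = 42


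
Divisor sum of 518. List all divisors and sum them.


Divisors of 518: 1, 2, 7, 14, 37, 74, 259, 518
Sum = 1 + 2 + 7 + 14 + 37 + 74 + 259 + 518 = 912

σ(518) = 912


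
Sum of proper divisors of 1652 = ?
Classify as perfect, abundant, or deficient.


Proper divisors: 1, 2, 4, 7, 14, 28, 59, 118, 236, 413, 826
Sum = 1 + 2 + 4 + 7 + 14 + 28 + 59 + 118 + 236 + 413 + 826 = 1708
1708 > 1652 → abundant

s(1652) = 1708 (abundant)


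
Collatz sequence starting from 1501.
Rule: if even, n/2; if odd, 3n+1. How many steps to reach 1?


1501 → 4504 → 2252 → 1126 → 563 → 1690 → 845 → 2536 → 1268 → 634 → 317 → 952 → 476 → 238 → 119 → 358 → 179 → 538 → 269 → 808 → 404 → 202 → 101 → 304 → 152 → 76 → 38 → 19 → 58 → 29 → 88 → 44 → 22 → 11 → 34 → 17 → 52 → 26 → 13 → 40 → 20 → 10 → 5 → 16 → 8 → 4 → 2 → 1
Total steps = 47

47 steps
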